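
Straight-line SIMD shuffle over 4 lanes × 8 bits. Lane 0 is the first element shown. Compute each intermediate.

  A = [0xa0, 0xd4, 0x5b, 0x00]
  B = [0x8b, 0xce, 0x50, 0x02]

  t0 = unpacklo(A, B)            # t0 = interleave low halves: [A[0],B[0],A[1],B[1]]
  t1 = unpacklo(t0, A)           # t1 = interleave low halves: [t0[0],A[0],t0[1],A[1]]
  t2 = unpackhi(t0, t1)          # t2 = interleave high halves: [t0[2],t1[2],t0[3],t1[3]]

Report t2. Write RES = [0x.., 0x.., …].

→ t0 |a0|8b|d4|ce|
→ t1 |a0|a0|8b|d4|
→ t2 |d4|8b|ce|d4|

RES = [0xd4, 0x8b, 0xce, 0xd4]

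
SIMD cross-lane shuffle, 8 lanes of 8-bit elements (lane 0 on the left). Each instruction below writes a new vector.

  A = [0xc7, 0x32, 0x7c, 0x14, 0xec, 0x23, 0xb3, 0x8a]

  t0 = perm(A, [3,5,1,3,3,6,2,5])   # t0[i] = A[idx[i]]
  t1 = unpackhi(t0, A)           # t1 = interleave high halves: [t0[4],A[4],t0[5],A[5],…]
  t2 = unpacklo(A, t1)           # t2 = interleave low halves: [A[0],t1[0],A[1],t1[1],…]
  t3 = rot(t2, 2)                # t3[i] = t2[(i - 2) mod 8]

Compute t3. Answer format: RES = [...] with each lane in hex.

RES = [0x14, 0x23, 0xc7, 0x14, 0x32, 0xec, 0x7c, 0xb3]

→ t0 |14|23|32|14|14|b3|7c|23|
→ t1 |14|ec|b3|23|7c|b3|23|8a|
→ t2 |c7|14|32|ec|7c|b3|14|23|
→ t3 |14|23|c7|14|32|ec|7c|b3|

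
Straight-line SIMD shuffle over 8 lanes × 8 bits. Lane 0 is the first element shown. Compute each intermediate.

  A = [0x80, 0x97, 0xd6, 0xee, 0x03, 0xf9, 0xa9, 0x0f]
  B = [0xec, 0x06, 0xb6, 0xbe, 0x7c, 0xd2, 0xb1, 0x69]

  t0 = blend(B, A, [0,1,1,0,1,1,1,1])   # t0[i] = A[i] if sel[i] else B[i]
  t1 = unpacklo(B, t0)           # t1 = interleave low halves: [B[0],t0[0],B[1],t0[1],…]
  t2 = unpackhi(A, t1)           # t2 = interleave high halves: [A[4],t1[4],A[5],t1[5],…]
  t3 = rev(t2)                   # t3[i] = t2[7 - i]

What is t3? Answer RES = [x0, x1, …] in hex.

RES = [ 0xbe  0x0f  0xbe  0xa9  0xd6  0xf9  0xb6  0x03 ]

  t0: ec 97 d6 be 03 f9 a9 0f
  t1: ec ec 06 97 b6 d6 be be
  t2: 03 b6 f9 d6 a9 be 0f be
  t3: be 0f be a9 d6 f9 b6 03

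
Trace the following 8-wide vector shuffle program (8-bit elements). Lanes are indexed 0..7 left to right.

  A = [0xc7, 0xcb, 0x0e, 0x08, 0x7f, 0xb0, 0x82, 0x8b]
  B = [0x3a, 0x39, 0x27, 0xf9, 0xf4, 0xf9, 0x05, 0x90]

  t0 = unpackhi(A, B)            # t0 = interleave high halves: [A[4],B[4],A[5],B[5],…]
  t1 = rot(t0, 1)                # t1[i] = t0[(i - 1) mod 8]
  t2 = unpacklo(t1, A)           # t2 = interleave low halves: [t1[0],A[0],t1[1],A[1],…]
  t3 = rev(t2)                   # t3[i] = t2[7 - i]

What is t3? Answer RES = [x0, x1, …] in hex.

RES = [0x08, 0xb0, 0x0e, 0xf4, 0xcb, 0x7f, 0xc7, 0x90]

  t0: 7f f4 b0 f9 82 05 8b 90
  t1: 90 7f f4 b0 f9 82 05 8b
  t2: 90 c7 7f cb f4 0e b0 08
  t3: 08 b0 0e f4 cb 7f c7 90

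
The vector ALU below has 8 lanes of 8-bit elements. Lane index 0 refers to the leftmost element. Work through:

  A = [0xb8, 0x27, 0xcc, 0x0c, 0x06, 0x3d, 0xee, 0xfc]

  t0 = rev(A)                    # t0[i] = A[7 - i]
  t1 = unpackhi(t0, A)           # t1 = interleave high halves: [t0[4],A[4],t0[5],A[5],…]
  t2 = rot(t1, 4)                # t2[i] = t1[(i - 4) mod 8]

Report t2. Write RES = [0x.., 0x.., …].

RES = [ 0x27  0xee  0xb8  0xfc  0x0c  0x06  0xcc  0x3d ]

t0 = [0xfc, 0xee, 0x3d, 0x06, 0x0c, 0xcc, 0x27, 0xb8]
t1 = [0x0c, 0x06, 0xcc, 0x3d, 0x27, 0xee, 0xb8, 0xfc]
t2 = [0x27, 0xee, 0xb8, 0xfc, 0x0c, 0x06, 0xcc, 0x3d]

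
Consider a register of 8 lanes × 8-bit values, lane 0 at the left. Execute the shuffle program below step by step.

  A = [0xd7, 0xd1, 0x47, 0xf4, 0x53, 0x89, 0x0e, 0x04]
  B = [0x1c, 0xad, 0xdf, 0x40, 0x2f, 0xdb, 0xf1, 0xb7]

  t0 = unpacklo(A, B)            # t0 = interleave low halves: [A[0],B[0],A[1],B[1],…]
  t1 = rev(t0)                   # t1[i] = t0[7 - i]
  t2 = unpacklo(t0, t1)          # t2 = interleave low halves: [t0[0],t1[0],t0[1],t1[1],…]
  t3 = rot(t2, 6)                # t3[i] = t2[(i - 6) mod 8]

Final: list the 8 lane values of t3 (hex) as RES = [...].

RES = [0x1c, 0xf4, 0xd1, 0xdf, 0xad, 0x47, 0xd7, 0x40]

t0 = [0xd7, 0x1c, 0xd1, 0xad, 0x47, 0xdf, 0xf4, 0x40]
t1 = [0x40, 0xf4, 0xdf, 0x47, 0xad, 0xd1, 0x1c, 0xd7]
t2 = [0xd7, 0x40, 0x1c, 0xf4, 0xd1, 0xdf, 0xad, 0x47]
t3 = [0x1c, 0xf4, 0xd1, 0xdf, 0xad, 0x47, 0xd7, 0x40]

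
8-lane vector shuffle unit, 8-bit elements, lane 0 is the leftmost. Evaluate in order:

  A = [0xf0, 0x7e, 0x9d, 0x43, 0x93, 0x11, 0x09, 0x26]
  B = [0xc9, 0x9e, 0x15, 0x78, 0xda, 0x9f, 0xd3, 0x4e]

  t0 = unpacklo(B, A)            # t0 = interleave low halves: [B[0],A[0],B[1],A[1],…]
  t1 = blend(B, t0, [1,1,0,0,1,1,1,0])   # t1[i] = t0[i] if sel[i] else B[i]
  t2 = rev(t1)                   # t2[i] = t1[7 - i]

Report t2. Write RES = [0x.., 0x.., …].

RES = [0x4e, 0x78, 0x9d, 0x15, 0x78, 0x15, 0xf0, 0xc9]

→ t0 |c9|f0|9e|7e|15|9d|78|43|
→ t1 |c9|f0|15|78|15|9d|78|4e|
→ t2 |4e|78|9d|15|78|15|f0|c9|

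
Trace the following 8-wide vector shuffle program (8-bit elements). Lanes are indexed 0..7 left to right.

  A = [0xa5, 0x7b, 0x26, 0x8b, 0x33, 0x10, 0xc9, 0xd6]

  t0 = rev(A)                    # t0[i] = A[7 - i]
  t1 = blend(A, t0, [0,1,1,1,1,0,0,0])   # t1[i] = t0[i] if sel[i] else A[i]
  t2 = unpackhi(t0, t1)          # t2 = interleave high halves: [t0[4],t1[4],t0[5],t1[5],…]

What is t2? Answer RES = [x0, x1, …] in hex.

RES = [0x8b, 0x8b, 0x26, 0x10, 0x7b, 0xc9, 0xa5, 0xd6]

t0 = [0xd6, 0xc9, 0x10, 0x33, 0x8b, 0x26, 0x7b, 0xa5]
t1 = [0xa5, 0xc9, 0x10, 0x33, 0x8b, 0x10, 0xc9, 0xd6]
t2 = [0x8b, 0x8b, 0x26, 0x10, 0x7b, 0xc9, 0xa5, 0xd6]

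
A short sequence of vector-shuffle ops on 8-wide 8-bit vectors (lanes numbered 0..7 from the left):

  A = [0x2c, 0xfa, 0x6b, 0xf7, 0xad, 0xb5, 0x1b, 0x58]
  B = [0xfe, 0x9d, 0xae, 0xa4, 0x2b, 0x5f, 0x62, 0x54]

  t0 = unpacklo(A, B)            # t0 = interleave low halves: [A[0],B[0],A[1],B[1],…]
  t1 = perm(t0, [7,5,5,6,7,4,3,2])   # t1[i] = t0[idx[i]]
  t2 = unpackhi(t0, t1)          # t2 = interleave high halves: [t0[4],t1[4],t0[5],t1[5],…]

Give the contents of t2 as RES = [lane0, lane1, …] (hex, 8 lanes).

RES = [ 0x6b  0xa4  0xae  0x6b  0xf7  0x9d  0xa4  0xfa ]

  t0: 2c fe fa 9d 6b ae f7 a4
  t1: a4 ae ae f7 a4 6b 9d fa
  t2: 6b a4 ae 6b f7 9d a4 fa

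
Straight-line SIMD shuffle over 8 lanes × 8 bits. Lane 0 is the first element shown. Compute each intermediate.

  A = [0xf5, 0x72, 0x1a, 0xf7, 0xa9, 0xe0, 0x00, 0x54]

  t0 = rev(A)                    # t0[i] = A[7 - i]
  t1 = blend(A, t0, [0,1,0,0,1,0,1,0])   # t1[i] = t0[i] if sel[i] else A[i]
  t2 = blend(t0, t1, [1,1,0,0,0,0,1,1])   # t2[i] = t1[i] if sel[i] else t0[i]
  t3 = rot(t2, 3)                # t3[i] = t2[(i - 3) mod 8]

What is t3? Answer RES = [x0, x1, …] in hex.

→ t0 |54|00|e0|a9|f7|1a|72|f5|
→ t1 |f5|00|1a|f7|f7|e0|72|54|
→ t2 |f5|00|e0|a9|f7|1a|72|54|
→ t3 |1a|72|54|f5|00|e0|a9|f7|

RES = [0x1a, 0x72, 0x54, 0xf5, 0x00, 0xe0, 0xa9, 0xf7]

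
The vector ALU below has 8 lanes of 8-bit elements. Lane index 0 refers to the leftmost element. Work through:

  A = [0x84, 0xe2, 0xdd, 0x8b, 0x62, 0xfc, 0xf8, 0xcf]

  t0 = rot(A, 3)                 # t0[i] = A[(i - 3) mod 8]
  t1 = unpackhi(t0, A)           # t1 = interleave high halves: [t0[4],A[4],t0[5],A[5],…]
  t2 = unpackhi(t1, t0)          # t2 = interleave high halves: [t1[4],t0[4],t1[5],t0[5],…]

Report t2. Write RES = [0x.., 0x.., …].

  t0: fc f8 cf 84 e2 dd 8b 62
  t1: e2 62 dd fc 8b f8 62 cf
  t2: 8b e2 f8 dd 62 8b cf 62

RES = [ 0x8b  0xe2  0xf8  0xdd  0x62  0x8b  0xcf  0x62 ]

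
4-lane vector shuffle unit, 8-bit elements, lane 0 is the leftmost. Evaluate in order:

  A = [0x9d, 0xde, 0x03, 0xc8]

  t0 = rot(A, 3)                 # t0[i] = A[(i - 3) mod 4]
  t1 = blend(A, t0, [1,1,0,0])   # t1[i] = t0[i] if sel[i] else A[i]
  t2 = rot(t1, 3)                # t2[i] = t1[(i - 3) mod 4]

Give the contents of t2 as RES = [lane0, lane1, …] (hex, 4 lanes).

RES = [0x03, 0x03, 0xc8, 0xde]

→ t0 |de|03|c8|9d|
→ t1 |de|03|03|c8|
→ t2 |03|03|c8|de|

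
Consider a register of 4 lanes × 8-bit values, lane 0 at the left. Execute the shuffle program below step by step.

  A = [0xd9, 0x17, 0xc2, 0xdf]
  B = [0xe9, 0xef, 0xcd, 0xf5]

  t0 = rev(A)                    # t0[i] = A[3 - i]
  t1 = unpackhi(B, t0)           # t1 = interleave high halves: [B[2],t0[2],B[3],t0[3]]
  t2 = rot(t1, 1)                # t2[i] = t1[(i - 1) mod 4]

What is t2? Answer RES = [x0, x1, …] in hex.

  t0: df c2 17 d9
  t1: cd 17 f5 d9
  t2: d9 cd 17 f5

RES = [0xd9, 0xcd, 0x17, 0xf5]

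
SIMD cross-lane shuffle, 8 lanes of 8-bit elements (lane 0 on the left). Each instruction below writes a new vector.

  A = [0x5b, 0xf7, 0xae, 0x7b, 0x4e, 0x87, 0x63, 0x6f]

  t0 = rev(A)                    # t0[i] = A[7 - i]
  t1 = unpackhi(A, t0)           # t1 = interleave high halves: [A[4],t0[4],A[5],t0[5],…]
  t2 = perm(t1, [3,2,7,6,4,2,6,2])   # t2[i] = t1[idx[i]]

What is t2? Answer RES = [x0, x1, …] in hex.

  t0: 6f 63 87 4e 7b ae f7 5b
  t1: 4e 7b 87 ae 63 f7 6f 5b
  t2: ae 87 5b 6f 63 87 6f 87

RES = [ 0xae  0x87  0x5b  0x6f  0x63  0x87  0x6f  0x87 ]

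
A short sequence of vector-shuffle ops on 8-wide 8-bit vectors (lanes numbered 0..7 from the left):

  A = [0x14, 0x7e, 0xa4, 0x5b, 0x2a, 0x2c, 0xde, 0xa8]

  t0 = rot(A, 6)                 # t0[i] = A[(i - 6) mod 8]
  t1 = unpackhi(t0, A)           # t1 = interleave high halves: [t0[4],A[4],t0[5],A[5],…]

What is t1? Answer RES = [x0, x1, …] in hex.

t0 = [0xa4, 0x5b, 0x2a, 0x2c, 0xde, 0xa8, 0x14, 0x7e]
t1 = [0xde, 0x2a, 0xa8, 0x2c, 0x14, 0xde, 0x7e, 0xa8]

RES = [ 0xde  0x2a  0xa8  0x2c  0x14  0xde  0x7e  0xa8 ]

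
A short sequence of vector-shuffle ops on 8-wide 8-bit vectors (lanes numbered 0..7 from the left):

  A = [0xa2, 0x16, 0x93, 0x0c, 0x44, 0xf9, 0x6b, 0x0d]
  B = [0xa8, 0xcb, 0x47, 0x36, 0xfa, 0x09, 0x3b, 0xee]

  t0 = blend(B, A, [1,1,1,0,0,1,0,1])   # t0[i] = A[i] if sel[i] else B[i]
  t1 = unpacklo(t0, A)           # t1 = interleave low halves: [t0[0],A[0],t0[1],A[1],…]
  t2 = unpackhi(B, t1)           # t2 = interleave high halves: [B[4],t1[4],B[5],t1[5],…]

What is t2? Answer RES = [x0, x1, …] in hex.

RES = [0xfa, 0x93, 0x09, 0x93, 0x3b, 0x36, 0xee, 0x0c]

→ t0 |a2|16|93|36|fa|f9|3b|0d|
→ t1 |a2|a2|16|16|93|93|36|0c|
→ t2 |fa|93|09|93|3b|36|ee|0c|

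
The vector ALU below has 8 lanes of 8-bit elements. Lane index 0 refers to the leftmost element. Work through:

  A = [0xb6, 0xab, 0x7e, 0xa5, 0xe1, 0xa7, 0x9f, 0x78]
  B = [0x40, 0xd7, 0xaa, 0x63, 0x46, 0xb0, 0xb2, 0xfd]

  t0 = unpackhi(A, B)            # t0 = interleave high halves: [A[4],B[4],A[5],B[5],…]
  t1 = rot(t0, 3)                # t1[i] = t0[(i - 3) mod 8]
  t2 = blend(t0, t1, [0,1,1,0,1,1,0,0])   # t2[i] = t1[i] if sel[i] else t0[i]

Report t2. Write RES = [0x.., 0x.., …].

RES = [ 0xe1  0x78  0xfd  0xb0  0x46  0xa7  0x78  0xfd ]

t0 = [0xe1, 0x46, 0xa7, 0xb0, 0x9f, 0xb2, 0x78, 0xfd]
t1 = [0xb2, 0x78, 0xfd, 0xe1, 0x46, 0xa7, 0xb0, 0x9f]
t2 = [0xe1, 0x78, 0xfd, 0xb0, 0x46, 0xa7, 0x78, 0xfd]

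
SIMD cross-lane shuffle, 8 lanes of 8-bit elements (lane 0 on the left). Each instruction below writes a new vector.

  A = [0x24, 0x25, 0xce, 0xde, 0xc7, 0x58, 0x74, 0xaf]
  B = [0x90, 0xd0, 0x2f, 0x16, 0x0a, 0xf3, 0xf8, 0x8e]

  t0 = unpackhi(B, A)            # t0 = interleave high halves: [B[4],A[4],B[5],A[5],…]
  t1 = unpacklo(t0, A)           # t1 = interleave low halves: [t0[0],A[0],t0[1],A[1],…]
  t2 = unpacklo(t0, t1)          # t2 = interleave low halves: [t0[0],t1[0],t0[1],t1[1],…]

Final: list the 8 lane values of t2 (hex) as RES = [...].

t0 = [0x0a, 0xc7, 0xf3, 0x58, 0xf8, 0x74, 0x8e, 0xaf]
t1 = [0x0a, 0x24, 0xc7, 0x25, 0xf3, 0xce, 0x58, 0xde]
t2 = [0x0a, 0x0a, 0xc7, 0x24, 0xf3, 0xc7, 0x58, 0x25]

RES = [ 0x0a  0x0a  0xc7  0x24  0xf3  0xc7  0x58  0x25 ]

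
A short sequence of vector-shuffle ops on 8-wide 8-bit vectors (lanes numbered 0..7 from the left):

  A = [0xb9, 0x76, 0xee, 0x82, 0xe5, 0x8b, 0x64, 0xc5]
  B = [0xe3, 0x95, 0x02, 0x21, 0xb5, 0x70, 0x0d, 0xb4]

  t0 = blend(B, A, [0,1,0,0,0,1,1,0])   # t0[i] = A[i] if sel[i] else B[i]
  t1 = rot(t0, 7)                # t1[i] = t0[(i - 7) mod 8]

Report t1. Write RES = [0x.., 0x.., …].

RES = [0x76, 0x02, 0x21, 0xb5, 0x8b, 0x64, 0xb4, 0xe3]

→ t0 |e3|76|02|21|b5|8b|64|b4|
→ t1 |76|02|21|b5|8b|64|b4|e3|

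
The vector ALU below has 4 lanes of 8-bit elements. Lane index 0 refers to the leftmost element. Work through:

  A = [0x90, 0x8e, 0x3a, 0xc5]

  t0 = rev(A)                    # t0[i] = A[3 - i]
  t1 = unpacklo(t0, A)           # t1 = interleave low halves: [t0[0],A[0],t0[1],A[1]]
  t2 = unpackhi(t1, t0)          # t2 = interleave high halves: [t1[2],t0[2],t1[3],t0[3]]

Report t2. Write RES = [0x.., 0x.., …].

→ t0 |c5|3a|8e|90|
→ t1 |c5|90|3a|8e|
→ t2 |3a|8e|8e|90|

RES = [ 0x3a  0x8e  0x8e  0x90 ]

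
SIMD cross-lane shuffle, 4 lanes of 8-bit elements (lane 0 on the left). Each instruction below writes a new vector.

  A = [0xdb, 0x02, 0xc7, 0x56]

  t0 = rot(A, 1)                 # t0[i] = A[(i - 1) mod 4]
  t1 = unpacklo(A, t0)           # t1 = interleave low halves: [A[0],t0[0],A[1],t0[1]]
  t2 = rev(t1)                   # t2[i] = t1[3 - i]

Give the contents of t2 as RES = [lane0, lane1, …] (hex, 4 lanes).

t0 = [0x56, 0xdb, 0x02, 0xc7]
t1 = [0xdb, 0x56, 0x02, 0xdb]
t2 = [0xdb, 0x02, 0x56, 0xdb]

RES = [0xdb, 0x02, 0x56, 0xdb]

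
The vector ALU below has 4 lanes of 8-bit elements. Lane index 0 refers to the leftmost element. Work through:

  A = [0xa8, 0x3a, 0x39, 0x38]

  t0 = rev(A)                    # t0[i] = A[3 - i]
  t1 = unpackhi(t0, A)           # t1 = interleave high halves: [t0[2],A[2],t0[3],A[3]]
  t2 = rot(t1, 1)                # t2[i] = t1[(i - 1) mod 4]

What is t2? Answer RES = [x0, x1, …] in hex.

→ t0 |38|39|3a|a8|
→ t1 |3a|39|a8|38|
→ t2 |38|3a|39|a8|

RES = [ 0x38  0x3a  0x39  0xa8 ]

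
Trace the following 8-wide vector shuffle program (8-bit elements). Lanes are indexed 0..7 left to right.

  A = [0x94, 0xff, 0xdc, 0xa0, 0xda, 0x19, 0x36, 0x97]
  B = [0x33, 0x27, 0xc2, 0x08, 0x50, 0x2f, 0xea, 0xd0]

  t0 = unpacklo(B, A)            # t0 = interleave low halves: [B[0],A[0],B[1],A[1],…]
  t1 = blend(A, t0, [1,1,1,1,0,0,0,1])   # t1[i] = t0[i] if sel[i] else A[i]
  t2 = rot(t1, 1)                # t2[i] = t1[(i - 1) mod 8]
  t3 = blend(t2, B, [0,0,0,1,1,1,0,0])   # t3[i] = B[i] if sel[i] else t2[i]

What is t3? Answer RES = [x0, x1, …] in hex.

RES = [0xa0, 0x33, 0x94, 0x08, 0x50, 0x2f, 0x19, 0x36]

  t0: 33 94 27 ff c2 dc 08 a0
  t1: 33 94 27 ff da 19 36 a0
  t2: a0 33 94 27 ff da 19 36
  t3: a0 33 94 08 50 2f 19 36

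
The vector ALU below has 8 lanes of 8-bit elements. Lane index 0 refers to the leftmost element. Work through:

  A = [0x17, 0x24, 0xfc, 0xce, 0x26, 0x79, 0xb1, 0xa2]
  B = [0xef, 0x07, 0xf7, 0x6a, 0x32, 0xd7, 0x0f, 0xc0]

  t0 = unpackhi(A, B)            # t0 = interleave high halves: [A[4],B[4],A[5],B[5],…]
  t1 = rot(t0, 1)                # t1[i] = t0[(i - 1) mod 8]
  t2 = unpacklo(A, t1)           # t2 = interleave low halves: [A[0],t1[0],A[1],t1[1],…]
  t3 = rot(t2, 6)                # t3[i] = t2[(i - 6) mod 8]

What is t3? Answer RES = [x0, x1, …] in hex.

RES = [0x24, 0x26, 0xfc, 0x32, 0xce, 0x79, 0x17, 0xc0]

  t0: 26 32 79 d7 b1 0f a2 c0
  t1: c0 26 32 79 d7 b1 0f a2
  t2: 17 c0 24 26 fc 32 ce 79
  t3: 24 26 fc 32 ce 79 17 c0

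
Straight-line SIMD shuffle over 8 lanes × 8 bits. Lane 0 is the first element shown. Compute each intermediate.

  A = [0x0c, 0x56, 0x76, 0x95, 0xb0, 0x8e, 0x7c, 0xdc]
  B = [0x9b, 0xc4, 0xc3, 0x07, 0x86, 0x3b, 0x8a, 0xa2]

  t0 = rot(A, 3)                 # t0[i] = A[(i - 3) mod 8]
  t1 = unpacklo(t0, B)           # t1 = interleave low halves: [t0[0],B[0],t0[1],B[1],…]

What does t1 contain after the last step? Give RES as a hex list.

→ t0 |8e|7c|dc|0c|56|76|95|b0|
→ t1 |8e|9b|7c|c4|dc|c3|0c|07|

RES = [ 0x8e  0x9b  0x7c  0xc4  0xdc  0xc3  0x0c  0x07 ]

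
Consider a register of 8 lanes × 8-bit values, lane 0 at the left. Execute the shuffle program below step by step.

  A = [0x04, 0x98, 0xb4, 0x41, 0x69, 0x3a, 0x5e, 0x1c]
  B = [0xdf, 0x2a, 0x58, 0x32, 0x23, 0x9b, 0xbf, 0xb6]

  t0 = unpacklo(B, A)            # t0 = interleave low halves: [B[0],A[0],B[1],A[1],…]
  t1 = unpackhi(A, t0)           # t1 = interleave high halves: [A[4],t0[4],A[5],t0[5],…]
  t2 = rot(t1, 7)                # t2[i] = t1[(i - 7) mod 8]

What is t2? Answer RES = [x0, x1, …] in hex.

RES = [0x58, 0x3a, 0xb4, 0x5e, 0x32, 0x1c, 0x41, 0x69]

  t0: df 04 2a 98 58 b4 32 41
  t1: 69 58 3a b4 5e 32 1c 41
  t2: 58 3a b4 5e 32 1c 41 69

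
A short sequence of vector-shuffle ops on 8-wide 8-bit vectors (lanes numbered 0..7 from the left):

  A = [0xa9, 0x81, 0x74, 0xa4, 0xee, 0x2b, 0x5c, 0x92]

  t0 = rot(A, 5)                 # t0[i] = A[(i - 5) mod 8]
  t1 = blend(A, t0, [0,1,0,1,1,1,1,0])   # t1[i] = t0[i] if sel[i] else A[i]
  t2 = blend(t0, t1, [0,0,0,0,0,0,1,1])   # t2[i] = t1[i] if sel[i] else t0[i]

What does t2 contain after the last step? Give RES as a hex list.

RES = [0xa4, 0xee, 0x2b, 0x5c, 0x92, 0xa9, 0x81, 0x92]

  t0: a4 ee 2b 5c 92 a9 81 74
  t1: a9 ee 74 5c 92 a9 81 92
  t2: a4 ee 2b 5c 92 a9 81 92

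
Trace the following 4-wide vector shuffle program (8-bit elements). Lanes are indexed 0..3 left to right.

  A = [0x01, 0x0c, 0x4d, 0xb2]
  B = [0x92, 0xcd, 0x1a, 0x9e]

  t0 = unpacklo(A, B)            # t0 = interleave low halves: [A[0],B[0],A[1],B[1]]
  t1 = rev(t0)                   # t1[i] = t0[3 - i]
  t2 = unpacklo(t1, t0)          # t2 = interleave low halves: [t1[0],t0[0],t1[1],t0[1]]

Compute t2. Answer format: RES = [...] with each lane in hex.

RES = [ 0xcd  0x01  0x0c  0x92 ]

→ t0 |01|92|0c|cd|
→ t1 |cd|0c|92|01|
→ t2 |cd|01|0c|92|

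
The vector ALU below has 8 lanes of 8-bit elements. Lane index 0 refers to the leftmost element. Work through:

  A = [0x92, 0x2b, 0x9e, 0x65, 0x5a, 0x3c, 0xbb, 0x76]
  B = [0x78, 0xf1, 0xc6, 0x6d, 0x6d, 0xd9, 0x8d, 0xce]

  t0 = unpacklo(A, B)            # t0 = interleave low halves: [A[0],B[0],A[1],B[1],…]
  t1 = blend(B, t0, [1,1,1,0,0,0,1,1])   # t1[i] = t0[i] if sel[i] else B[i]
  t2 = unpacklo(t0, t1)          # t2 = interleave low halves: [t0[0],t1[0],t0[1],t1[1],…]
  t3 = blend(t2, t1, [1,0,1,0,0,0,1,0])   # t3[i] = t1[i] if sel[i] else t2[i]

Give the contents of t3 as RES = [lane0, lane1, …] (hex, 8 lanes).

RES = [ 0x92  0x92  0x2b  0x78  0x2b  0x2b  0x65  0x6d ]

→ t0 |92|78|2b|f1|9e|c6|65|6d|
→ t1 |92|78|2b|6d|6d|d9|65|6d|
→ t2 |92|92|78|78|2b|2b|f1|6d|
→ t3 |92|92|2b|78|2b|2b|65|6d|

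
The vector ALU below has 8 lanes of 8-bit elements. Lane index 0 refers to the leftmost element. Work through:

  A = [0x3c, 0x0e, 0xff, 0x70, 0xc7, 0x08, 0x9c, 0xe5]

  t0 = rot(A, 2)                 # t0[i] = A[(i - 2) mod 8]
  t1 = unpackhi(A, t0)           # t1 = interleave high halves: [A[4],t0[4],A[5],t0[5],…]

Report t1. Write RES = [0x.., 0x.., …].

  t0: 9c e5 3c 0e ff 70 c7 08
  t1: c7 ff 08 70 9c c7 e5 08

RES = [0xc7, 0xff, 0x08, 0x70, 0x9c, 0xc7, 0xe5, 0x08]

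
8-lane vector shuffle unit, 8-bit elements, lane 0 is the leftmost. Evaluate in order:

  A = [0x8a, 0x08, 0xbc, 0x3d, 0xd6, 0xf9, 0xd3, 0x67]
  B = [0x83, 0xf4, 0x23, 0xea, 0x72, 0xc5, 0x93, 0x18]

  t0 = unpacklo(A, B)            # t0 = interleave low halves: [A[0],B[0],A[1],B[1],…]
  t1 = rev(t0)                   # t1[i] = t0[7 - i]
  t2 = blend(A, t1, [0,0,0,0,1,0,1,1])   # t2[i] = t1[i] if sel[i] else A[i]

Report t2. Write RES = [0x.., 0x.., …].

RES = [0x8a, 0x08, 0xbc, 0x3d, 0xf4, 0xf9, 0x83, 0x8a]

  t0: 8a 83 08 f4 bc 23 3d ea
  t1: ea 3d 23 bc f4 08 83 8a
  t2: 8a 08 bc 3d f4 f9 83 8a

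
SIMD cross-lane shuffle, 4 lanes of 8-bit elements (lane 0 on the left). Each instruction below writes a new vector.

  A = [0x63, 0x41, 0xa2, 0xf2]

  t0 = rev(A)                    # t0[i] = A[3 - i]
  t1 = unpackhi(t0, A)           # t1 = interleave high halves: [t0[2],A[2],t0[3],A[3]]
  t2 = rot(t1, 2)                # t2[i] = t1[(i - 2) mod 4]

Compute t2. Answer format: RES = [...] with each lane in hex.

RES = [0x63, 0xf2, 0x41, 0xa2]

t0 = [0xf2, 0xa2, 0x41, 0x63]
t1 = [0x41, 0xa2, 0x63, 0xf2]
t2 = [0x63, 0xf2, 0x41, 0xa2]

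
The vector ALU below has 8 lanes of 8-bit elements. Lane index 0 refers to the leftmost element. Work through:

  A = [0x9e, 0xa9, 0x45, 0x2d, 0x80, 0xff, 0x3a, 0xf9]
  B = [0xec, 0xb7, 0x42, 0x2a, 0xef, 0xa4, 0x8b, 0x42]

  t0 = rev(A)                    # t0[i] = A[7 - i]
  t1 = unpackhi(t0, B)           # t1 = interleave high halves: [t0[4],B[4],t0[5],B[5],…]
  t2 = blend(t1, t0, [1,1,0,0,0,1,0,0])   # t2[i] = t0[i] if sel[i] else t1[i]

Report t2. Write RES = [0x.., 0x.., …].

  t0: f9 3a ff 80 2d 45 a9 9e
  t1: 2d ef 45 a4 a9 8b 9e 42
  t2: f9 3a 45 a4 a9 45 9e 42

RES = [ 0xf9  0x3a  0x45  0xa4  0xa9  0x45  0x9e  0x42 ]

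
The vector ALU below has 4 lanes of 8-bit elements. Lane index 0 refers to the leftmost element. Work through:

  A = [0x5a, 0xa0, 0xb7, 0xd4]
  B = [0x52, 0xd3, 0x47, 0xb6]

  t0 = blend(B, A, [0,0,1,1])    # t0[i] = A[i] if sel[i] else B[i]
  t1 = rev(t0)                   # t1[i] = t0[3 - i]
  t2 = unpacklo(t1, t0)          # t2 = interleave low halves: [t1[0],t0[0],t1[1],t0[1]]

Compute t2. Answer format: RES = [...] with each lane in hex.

→ t0 |52|d3|b7|d4|
→ t1 |d4|b7|d3|52|
→ t2 |d4|52|b7|d3|

RES = [ 0xd4  0x52  0xb7  0xd3 ]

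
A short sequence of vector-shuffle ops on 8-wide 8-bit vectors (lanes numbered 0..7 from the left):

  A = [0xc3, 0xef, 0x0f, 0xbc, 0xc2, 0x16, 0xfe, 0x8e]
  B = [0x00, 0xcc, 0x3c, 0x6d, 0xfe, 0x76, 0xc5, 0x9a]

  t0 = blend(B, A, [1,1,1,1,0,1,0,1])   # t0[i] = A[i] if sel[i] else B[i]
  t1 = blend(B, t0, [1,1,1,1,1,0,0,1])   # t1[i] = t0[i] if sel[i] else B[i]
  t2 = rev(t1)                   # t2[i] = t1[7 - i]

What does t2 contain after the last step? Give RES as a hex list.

RES = [0x8e, 0xc5, 0x76, 0xfe, 0xbc, 0x0f, 0xef, 0xc3]

→ t0 |c3|ef|0f|bc|fe|16|c5|8e|
→ t1 |c3|ef|0f|bc|fe|76|c5|8e|
→ t2 |8e|c5|76|fe|bc|0f|ef|c3|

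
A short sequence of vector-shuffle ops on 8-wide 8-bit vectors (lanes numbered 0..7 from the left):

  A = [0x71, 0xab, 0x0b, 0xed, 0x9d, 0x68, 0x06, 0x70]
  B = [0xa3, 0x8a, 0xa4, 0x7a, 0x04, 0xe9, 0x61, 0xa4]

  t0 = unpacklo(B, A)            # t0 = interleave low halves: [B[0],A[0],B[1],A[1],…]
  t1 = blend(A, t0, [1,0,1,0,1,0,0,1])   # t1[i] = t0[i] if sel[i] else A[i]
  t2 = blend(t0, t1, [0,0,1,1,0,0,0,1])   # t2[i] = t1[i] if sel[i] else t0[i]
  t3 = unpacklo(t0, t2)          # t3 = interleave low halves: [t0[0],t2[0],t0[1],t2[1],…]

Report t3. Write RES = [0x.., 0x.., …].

t0 = [0xa3, 0x71, 0x8a, 0xab, 0xa4, 0x0b, 0x7a, 0xed]
t1 = [0xa3, 0xab, 0x8a, 0xed, 0xa4, 0x68, 0x06, 0xed]
t2 = [0xa3, 0x71, 0x8a, 0xed, 0xa4, 0x0b, 0x7a, 0xed]
t3 = [0xa3, 0xa3, 0x71, 0x71, 0x8a, 0x8a, 0xab, 0xed]

RES = [ 0xa3  0xa3  0x71  0x71  0x8a  0x8a  0xab  0xed ]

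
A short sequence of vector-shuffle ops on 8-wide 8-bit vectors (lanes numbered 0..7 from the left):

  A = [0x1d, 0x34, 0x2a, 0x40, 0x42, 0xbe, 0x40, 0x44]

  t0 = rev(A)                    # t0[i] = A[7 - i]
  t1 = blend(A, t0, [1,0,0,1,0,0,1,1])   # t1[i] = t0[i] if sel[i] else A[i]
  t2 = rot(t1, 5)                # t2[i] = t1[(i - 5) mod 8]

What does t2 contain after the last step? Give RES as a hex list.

RES = [0x42, 0x42, 0xbe, 0x34, 0x1d, 0x44, 0x34, 0x2a]

t0 = [0x44, 0x40, 0xbe, 0x42, 0x40, 0x2a, 0x34, 0x1d]
t1 = [0x44, 0x34, 0x2a, 0x42, 0x42, 0xbe, 0x34, 0x1d]
t2 = [0x42, 0x42, 0xbe, 0x34, 0x1d, 0x44, 0x34, 0x2a]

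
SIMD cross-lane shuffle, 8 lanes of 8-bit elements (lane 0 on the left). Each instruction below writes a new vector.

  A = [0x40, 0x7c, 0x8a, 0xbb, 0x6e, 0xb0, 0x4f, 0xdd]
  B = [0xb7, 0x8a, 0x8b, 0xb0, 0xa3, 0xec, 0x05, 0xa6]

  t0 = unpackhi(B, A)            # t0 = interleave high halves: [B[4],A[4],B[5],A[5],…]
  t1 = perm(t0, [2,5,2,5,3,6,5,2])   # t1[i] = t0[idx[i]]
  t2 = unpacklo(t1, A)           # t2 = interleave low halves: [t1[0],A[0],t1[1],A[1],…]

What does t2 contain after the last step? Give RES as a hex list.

RES = [0xec, 0x40, 0x4f, 0x7c, 0xec, 0x8a, 0x4f, 0xbb]

  t0: a3 6e ec b0 05 4f a6 dd
  t1: ec 4f ec 4f b0 a6 4f ec
  t2: ec 40 4f 7c ec 8a 4f bb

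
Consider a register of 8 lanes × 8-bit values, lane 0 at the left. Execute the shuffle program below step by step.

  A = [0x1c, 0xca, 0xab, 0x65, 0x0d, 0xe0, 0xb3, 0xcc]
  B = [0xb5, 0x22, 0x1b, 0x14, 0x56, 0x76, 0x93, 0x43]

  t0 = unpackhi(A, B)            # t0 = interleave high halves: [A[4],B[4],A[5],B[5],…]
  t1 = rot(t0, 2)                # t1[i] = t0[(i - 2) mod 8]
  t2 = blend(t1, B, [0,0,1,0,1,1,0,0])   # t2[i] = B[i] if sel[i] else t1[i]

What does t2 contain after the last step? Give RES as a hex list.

RES = [ 0xcc  0x43  0x1b  0x56  0x56  0x76  0xb3  0x93 ]

→ t0 |0d|56|e0|76|b3|93|cc|43|
→ t1 |cc|43|0d|56|e0|76|b3|93|
→ t2 |cc|43|1b|56|56|76|b3|93|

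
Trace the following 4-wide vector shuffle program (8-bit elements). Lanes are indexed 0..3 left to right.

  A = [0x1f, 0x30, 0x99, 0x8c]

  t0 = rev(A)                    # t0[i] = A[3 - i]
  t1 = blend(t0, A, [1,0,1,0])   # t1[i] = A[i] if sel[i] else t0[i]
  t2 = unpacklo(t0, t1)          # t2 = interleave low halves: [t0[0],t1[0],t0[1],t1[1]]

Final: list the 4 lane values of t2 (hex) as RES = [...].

RES = [ 0x8c  0x1f  0x99  0x99 ]

  t0: 8c 99 30 1f
  t1: 1f 99 99 1f
  t2: 8c 1f 99 99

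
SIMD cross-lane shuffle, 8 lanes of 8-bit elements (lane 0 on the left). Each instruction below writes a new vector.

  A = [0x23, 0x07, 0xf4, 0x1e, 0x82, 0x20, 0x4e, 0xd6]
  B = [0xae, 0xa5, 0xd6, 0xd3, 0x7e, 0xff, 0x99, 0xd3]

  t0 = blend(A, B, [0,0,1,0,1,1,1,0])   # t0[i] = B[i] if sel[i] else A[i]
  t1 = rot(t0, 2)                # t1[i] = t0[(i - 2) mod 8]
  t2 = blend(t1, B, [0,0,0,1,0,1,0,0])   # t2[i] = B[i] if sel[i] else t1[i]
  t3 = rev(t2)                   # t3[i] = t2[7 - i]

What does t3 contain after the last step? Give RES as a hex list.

RES = [ 0xff  0x7e  0xff  0xd6  0xd3  0x23  0xd6  0x99 ]

→ t0 |23|07|d6|1e|7e|ff|99|d6|
→ t1 |99|d6|23|07|d6|1e|7e|ff|
→ t2 |99|d6|23|d3|d6|ff|7e|ff|
→ t3 |ff|7e|ff|d6|d3|23|d6|99|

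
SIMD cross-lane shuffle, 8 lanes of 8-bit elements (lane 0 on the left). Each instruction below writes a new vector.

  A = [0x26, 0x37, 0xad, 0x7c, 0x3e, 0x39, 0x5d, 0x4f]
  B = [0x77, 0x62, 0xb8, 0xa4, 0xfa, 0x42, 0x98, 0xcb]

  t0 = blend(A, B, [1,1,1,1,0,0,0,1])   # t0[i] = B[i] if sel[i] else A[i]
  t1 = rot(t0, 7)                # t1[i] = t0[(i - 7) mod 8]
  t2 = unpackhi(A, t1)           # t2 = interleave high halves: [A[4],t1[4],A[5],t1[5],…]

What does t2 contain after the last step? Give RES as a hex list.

RES = [ 0x3e  0x39  0x39  0x5d  0x5d  0xcb  0x4f  0x77 ]

  t0: 77 62 b8 a4 3e 39 5d cb
  t1: 62 b8 a4 3e 39 5d cb 77
  t2: 3e 39 39 5d 5d cb 4f 77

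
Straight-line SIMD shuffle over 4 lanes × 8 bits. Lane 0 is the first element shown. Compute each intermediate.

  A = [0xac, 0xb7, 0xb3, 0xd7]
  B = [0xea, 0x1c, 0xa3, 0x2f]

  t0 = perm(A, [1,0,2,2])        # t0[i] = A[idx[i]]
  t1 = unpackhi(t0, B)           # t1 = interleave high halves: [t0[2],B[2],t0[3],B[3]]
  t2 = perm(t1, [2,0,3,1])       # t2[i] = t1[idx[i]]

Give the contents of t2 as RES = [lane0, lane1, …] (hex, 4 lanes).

RES = [0xb3, 0xb3, 0x2f, 0xa3]

→ t0 |b7|ac|b3|b3|
→ t1 |b3|a3|b3|2f|
→ t2 |b3|b3|2f|a3|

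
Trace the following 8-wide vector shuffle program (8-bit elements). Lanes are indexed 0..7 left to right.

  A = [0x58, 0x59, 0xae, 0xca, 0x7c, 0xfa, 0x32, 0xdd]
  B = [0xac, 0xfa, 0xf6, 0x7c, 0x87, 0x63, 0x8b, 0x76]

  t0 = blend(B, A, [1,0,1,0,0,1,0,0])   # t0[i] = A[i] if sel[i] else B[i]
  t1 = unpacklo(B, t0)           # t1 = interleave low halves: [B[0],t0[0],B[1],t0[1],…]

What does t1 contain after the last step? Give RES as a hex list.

t0 = [0x58, 0xfa, 0xae, 0x7c, 0x87, 0xfa, 0x8b, 0x76]
t1 = [0xac, 0x58, 0xfa, 0xfa, 0xf6, 0xae, 0x7c, 0x7c]

RES = [0xac, 0x58, 0xfa, 0xfa, 0xf6, 0xae, 0x7c, 0x7c]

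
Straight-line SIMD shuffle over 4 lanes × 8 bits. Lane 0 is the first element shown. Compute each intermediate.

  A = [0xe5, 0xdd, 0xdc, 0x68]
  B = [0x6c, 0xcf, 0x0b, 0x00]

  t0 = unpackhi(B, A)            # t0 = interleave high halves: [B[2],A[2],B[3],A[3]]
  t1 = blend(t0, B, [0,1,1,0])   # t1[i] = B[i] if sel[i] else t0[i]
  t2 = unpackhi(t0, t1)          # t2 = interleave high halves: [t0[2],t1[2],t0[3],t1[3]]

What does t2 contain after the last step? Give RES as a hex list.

RES = [ 0x00  0x0b  0x68  0x68 ]

→ t0 |0b|dc|00|68|
→ t1 |0b|cf|0b|68|
→ t2 |00|0b|68|68|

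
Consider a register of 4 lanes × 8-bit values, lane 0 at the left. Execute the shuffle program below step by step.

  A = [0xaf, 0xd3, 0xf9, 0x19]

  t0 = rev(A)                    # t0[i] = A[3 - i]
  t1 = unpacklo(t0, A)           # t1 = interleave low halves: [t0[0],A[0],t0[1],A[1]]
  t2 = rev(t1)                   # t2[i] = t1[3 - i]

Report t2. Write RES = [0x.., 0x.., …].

RES = [ 0xd3  0xf9  0xaf  0x19 ]

  t0: 19 f9 d3 af
  t1: 19 af f9 d3
  t2: d3 f9 af 19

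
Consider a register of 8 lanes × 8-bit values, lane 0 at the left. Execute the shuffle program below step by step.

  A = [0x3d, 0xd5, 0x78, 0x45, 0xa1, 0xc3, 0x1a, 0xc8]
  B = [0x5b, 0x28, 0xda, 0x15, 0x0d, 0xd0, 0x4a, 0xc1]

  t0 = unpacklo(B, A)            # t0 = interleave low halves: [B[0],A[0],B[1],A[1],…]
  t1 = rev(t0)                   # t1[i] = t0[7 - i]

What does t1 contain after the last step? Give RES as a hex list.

t0 = [0x5b, 0x3d, 0x28, 0xd5, 0xda, 0x78, 0x15, 0x45]
t1 = [0x45, 0x15, 0x78, 0xda, 0xd5, 0x28, 0x3d, 0x5b]

RES = [0x45, 0x15, 0x78, 0xda, 0xd5, 0x28, 0x3d, 0x5b]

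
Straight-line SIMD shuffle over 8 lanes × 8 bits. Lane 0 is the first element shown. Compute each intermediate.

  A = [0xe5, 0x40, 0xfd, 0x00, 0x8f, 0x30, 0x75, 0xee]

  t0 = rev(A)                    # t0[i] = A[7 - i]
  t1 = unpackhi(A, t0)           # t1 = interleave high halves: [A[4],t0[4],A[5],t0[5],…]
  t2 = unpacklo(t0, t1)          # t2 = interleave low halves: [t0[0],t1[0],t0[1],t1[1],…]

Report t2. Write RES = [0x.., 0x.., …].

RES = [0xee, 0x8f, 0x75, 0x00, 0x30, 0x30, 0x8f, 0xfd]

t0 = [0xee, 0x75, 0x30, 0x8f, 0x00, 0xfd, 0x40, 0xe5]
t1 = [0x8f, 0x00, 0x30, 0xfd, 0x75, 0x40, 0xee, 0xe5]
t2 = [0xee, 0x8f, 0x75, 0x00, 0x30, 0x30, 0x8f, 0xfd]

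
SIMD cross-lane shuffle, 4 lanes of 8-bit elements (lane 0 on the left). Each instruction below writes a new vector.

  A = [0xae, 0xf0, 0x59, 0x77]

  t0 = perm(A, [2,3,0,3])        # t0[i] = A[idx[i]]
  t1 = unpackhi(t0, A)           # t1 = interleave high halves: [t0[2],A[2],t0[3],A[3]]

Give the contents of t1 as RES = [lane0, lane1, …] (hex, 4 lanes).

→ t0 |59|77|ae|77|
→ t1 |ae|59|77|77|

RES = [ 0xae  0x59  0x77  0x77 ]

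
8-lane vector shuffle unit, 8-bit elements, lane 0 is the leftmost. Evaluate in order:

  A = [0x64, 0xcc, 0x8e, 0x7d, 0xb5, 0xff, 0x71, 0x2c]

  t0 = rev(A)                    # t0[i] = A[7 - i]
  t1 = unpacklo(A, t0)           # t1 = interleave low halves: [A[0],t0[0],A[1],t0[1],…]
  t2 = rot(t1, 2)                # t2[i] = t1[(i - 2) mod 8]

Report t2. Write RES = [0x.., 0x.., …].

t0 = [0x2c, 0x71, 0xff, 0xb5, 0x7d, 0x8e, 0xcc, 0x64]
t1 = [0x64, 0x2c, 0xcc, 0x71, 0x8e, 0xff, 0x7d, 0xb5]
t2 = [0x7d, 0xb5, 0x64, 0x2c, 0xcc, 0x71, 0x8e, 0xff]

RES = [ 0x7d  0xb5  0x64  0x2c  0xcc  0x71  0x8e  0xff ]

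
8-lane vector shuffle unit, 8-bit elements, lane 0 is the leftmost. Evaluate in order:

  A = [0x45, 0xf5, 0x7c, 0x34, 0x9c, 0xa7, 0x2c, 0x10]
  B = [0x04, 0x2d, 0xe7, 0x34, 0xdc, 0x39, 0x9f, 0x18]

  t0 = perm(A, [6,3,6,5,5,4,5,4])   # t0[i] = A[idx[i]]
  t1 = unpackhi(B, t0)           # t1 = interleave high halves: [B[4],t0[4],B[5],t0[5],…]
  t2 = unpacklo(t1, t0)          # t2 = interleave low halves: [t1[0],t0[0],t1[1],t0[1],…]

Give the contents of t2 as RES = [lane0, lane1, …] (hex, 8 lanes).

→ t0 |2c|34|2c|a7|a7|9c|a7|9c|
→ t1 |dc|a7|39|9c|9f|a7|18|9c|
→ t2 |dc|2c|a7|34|39|2c|9c|a7|

RES = [0xdc, 0x2c, 0xa7, 0x34, 0x39, 0x2c, 0x9c, 0xa7]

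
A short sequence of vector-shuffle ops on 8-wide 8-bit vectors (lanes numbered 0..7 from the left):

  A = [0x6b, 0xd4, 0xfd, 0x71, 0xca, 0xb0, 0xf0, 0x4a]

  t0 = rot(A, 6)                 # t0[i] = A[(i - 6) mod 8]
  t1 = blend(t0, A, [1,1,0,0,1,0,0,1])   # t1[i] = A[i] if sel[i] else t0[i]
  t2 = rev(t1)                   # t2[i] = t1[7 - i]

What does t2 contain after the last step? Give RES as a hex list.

RES = [ 0x4a  0x6b  0x4a  0xca  0xb0  0xca  0xd4  0x6b ]

t0 = [0xfd, 0x71, 0xca, 0xb0, 0xf0, 0x4a, 0x6b, 0xd4]
t1 = [0x6b, 0xd4, 0xca, 0xb0, 0xca, 0x4a, 0x6b, 0x4a]
t2 = [0x4a, 0x6b, 0x4a, 0xca, 0xb0, 0xca, 0xd4, 0x6b]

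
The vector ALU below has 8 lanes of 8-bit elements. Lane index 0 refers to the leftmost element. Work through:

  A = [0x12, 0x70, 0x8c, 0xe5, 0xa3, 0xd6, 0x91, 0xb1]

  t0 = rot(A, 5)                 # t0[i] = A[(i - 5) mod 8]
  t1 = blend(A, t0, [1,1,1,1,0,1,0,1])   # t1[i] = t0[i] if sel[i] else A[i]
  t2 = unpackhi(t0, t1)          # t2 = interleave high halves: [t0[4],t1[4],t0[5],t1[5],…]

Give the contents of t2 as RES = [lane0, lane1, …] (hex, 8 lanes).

RES = [0xb1, 0xa3, 0x12, 0x12, 0x70, 0x91, 0x8c, 0x8c]

  t0: e5 a3 d6 91 b1 12 70 8c
  t1: e5 a3 d6 91 a3 12 91 8c
  t2: b1 a3 12 12 70 91 8c 8c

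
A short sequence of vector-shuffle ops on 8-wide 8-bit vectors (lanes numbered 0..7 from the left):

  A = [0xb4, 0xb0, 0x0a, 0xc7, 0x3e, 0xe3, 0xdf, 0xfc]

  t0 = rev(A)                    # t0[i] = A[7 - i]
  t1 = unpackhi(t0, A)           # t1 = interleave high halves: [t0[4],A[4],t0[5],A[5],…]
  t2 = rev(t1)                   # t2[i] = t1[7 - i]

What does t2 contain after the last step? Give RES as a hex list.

RES = [0xfc, 0xb4, 0xdf, 0xb0, 0xe3, 0x0a, 0x3e, 0xc7]

t0 = [0xfc, 0xdf, 0xe3, 0x3e, 0xc7, 0x0a, 0xb0, 0xb4]
t1 = [0xc7, 0x3e, 0x0a, 0xe3, 0xb0, 0xdf, 0xb4, 0xfc]
t2 = [0xfc, 0xb4, 0xdf, 0xb0, 0xe3, 0x0a, 0x3e, 0xc7]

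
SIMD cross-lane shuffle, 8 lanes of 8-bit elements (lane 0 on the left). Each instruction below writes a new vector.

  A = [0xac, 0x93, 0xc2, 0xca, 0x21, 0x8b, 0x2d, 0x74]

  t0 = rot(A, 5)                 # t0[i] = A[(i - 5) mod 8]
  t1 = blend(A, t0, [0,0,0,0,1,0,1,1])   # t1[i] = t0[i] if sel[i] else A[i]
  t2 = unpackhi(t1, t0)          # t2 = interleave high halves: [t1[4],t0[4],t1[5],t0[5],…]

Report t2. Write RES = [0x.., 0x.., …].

→ t0 |ca|21|8b|2d|74|ac|93|c2|
→ t1 |ac|93|c2|ca|74|8b|93|c2|
→ t2 |74|74|8b|ac|93|93|c2|c2|

RES = [ 0x74  0x74  0x8b  0xac  0x93  0x93  0xc2  0xc2 ]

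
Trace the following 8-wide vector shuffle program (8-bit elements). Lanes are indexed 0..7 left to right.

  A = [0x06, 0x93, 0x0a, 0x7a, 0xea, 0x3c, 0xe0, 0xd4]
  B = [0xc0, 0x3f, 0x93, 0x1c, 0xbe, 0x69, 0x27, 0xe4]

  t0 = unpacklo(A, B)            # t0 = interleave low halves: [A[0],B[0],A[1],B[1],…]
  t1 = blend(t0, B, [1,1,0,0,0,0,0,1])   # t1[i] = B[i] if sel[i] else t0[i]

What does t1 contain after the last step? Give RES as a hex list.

RES = [ 0xc0  0x3f  0x93  0x3f  0x0a  0x93  0x7a  0xe4 ]

→ t0 |06|c0|93|3f|0a|93|7a|1c|
→ t1 |c0|3f|93|3f|0a|93|7a|e4|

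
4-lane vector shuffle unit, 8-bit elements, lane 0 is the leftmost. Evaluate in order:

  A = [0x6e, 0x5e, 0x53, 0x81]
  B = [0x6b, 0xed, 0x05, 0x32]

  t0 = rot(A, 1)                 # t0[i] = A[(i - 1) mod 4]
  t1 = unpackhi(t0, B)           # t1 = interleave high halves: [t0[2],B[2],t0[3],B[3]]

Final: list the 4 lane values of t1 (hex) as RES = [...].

  t0: 81 6e 5e 53
  t1: 5e 05 53 32

RES = [0x5e, 0x05, 0x53, 0x32]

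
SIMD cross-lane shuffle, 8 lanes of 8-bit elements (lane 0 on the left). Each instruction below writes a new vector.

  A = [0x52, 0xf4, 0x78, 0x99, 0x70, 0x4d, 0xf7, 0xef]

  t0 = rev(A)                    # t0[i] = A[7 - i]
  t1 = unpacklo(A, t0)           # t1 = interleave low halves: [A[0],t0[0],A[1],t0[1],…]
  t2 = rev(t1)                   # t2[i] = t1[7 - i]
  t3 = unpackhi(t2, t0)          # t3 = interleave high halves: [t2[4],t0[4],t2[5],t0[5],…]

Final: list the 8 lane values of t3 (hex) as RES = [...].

→ t0 |ef|f7|4d|70|99|78|f4|52|
→ t1 |52|ef|f4|f7|78|4d|99|70|
→ t2 |70|99|4d|78|f7|f4|ef|52|
→ t3 |f7|99|f4|78|ef|f4|52|52|

RES = [ 0xf7  0x99  0xf4  0x78  0xef  0xf4  0x52  0x52 ]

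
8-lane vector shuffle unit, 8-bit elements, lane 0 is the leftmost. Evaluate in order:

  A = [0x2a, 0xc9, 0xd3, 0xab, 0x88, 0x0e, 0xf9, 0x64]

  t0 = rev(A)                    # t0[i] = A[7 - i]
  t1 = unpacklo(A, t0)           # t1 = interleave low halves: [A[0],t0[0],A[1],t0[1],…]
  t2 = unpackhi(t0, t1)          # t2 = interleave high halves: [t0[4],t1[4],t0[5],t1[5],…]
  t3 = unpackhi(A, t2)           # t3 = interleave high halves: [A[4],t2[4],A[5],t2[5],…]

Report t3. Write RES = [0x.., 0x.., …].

RES = [0x88, 0xc9, 0x0e, 0xab, 0xf9, 0x2a, 0x64, 0x88]

t0 = [0x64, 0xf9, 0x0e, 0x88, 0xab, 0xd3, 0xc9, 0x2a]
t1 = [0x2a, 0x64, 0xc9, 0xf9, 0xd3, 0x0e, 0xab, 0x88]
t2 = [0xab, 0xd3, 0xd3, 0x0e, 0xc9, 0xab, 0x2a, 0x88]
t3 = [0x88, 0xc9, 0x0e, 0xab, 0xf9, 0x2a, 0x64, 0x88]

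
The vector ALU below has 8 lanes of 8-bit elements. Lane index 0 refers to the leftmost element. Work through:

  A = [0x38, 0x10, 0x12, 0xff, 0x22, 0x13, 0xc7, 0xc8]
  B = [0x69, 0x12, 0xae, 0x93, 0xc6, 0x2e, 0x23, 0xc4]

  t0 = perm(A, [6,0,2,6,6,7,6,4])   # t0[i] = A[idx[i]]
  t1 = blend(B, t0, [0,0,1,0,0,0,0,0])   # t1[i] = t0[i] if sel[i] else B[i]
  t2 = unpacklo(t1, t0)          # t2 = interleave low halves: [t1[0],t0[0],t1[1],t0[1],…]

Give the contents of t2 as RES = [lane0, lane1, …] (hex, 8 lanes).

  t0: c7 38 12 c7 c7 c8 c7 22
  t1: 69 12 12 93 c6 2e 23 c4
  t2: 69 c7 12 38 12 12 93 c7

RES = [0x69, 0xc7, 0x12, 0x38, 0x12, 0x12, 0x93, 0xc7]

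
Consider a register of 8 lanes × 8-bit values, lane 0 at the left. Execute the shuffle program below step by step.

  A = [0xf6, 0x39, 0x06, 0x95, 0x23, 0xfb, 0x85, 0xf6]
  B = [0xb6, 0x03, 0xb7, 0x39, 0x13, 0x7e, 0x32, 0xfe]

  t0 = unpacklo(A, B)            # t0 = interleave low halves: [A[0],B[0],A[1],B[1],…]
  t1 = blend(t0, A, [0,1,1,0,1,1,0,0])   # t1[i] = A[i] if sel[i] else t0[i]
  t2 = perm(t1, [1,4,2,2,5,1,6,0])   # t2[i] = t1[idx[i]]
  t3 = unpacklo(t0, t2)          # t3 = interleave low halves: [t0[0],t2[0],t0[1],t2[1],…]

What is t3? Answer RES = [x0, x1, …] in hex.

RES = [0xf6, 0x39, 0xb6, 0x23, 0x39, 0x06, 0x03, 0x06]

→ t0 |f6|b6|39|03|06|b7|95|39|
→ t1 |f6|39|06|03|23|fb|95|39|
→ t2 |39|23|06|06|fb|39|95|f6|
→ t3 |f6|39|b6|23|39|06|03|06|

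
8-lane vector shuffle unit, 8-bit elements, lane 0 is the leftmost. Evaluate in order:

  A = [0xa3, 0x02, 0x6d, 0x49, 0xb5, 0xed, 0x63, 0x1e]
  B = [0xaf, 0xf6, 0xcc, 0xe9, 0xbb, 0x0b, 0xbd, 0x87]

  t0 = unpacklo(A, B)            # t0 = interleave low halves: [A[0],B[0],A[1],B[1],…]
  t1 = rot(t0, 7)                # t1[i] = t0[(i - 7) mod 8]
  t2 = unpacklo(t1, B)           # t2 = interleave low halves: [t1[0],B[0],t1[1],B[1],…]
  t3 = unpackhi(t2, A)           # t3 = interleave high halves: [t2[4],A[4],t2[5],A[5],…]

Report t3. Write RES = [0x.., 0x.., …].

→ t0 |a3|af|02|f6|6d|cc|49|e9|
→ t1 |af|02|f6|6d|cc|49|e9|a3|
→ t2 |af|af|02|f6|f6|cc|6d|e9|
→ t3 |f6|b5|cc|ed|6d|63|e9|1e|

RES = [0xf6, 0xb5, 0xcc, 0xed, 0x6d, 0x63, 0xe9, 0x1e]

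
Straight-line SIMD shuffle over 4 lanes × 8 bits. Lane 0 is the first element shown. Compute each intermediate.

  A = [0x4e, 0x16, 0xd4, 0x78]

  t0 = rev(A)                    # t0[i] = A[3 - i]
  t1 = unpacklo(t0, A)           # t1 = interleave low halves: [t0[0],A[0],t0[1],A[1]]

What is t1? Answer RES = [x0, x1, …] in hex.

RES = [0x78, 0x4e, 0xd4, 0x16]

t0 = [0x78, 0xd4, 0x16, 0x4e]
t1 = [0x78, 0x4e, 0xd4, 0x16]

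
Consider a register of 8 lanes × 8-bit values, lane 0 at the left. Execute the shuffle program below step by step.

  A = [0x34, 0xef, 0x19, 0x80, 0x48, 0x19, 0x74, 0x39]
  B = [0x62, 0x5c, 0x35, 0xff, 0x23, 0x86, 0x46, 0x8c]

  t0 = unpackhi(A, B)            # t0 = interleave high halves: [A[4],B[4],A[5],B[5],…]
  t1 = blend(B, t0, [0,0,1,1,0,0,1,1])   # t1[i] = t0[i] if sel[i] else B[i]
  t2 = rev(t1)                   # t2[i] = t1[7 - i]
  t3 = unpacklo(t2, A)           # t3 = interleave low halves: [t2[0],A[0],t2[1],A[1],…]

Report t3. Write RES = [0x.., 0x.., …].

RES = [0x8c, 0x34, 0x39, 0xef, 0x86, 0x19, 0x23, 0x80]

→ t0 |48|23|19|86|74|46|39|8c|
→ t1 |62|5c|19|86|23|86|39|8c|
→ t2 |8c|39|86|23|86|19|5c|62|
→ t3 |8c|34|39|ef|86|19|23|80|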